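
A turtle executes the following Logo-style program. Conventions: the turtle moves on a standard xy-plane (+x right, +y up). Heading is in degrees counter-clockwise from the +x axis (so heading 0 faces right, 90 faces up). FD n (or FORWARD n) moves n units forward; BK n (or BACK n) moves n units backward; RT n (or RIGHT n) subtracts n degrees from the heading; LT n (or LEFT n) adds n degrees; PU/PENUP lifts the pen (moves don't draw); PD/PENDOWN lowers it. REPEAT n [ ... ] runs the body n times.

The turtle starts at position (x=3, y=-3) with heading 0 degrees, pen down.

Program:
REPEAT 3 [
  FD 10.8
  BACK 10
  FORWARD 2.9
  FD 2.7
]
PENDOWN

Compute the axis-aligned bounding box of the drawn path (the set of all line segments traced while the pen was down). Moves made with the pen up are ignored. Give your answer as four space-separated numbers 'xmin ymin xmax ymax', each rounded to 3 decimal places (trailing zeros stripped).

Answer: 3 -3 26.6 -3

Derivation:
Executing turtle program step by step:
Start: pos=(3,-3), heading=0, pen down
REPEAT 3 [
  -- iteration 1/3 --
  FD 10.8: (3,-3) -> (13.8,-3) [heading=0, draw]
  BK 10: (13.8,-3) -> (3.8,-3) [heading=0, draw]
  FD 2.9: (3.8,-3) -> (6.7,-3) [heading=0, draw]
  FD 2.7: (6.7,-3) -> (9.4,-3) [heading=0, draw]
  -- iteration 2/3 --
  FD 10.8: (9.4,-3) -> (20.2,-3) [heading=0, draw]
  BK 10: (20.2,-3) -> (10.2,-3) [heading=0, draw]
  FD 2.9: (10.2,-3) -> (13.1,-3) [heading=0, draw]
  FD 2.7: (13.1,-3) -> (15.8,-3) [heading=0, draw]
  -- iteration 3/3 --
  FD 10.8: (15.8,-3) -> (26.6,-3) [heading=0, draw]
  BK 10: (26.6,-3) -> (16.6,-3) [heading=0, draw]
  FD 2.9: (16.6,-3) -> (19.5,-3) [heading=0, draw]
  FD 2.7: (19.5,-3) -> (22.2,-3) [heading=0, draw]
]
PD: pen down
Final: pos=(22.2,-3), heading=0, 12 segment(s) drawn

Segment endpoints: x in {3, 3.8, 6.7, 9.4, 10.2, 13.1, 13.8, 15.8, 16.6, 19.5, 20.2, 22.2, 26.6}, y in {-3}
xmin=3, ymin=-3, xmax=26.6, ymax=-3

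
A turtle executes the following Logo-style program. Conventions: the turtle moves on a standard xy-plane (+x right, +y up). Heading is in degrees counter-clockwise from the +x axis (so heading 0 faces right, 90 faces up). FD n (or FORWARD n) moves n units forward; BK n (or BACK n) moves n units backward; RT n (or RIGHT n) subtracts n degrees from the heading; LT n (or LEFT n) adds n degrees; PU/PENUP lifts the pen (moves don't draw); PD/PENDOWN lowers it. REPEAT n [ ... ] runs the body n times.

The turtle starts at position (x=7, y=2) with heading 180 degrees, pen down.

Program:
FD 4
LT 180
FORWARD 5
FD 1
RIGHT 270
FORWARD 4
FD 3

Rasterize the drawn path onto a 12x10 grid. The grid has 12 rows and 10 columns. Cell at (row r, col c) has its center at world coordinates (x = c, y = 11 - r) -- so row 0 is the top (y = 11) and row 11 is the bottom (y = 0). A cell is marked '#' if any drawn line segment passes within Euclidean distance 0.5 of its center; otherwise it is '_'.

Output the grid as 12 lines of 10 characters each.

Segment 0: (7,2) -> (3,2)
Segment 1: (3,2) -> (8,2)
Segment 2: (8,2) -> (9,2)
Segment 3: (9,2) -> (9,6)
Segment 4: (9,6) -> (9,9)

Answer: __________
__________
_________#
_________#
_________#
_________#
_________#
_________#
_________#
___#######
__________
__________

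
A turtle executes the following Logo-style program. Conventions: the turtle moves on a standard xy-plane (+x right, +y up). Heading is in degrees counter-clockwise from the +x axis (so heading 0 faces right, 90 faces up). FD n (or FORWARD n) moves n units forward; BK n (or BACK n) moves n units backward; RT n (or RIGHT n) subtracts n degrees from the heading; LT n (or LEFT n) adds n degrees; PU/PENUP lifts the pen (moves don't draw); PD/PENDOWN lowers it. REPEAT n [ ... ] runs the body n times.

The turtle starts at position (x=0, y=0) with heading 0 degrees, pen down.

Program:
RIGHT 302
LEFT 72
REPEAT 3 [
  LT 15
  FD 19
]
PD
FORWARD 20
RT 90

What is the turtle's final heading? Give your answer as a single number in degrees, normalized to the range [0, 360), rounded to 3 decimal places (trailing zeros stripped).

Answer: 85

Derivation:
Executing turtle program step by step:
Start: pos=(0,0), heading=0, pen down
RT 302: heading 0 -> 58
LT 72: heading 58 -> 130
REPEAT 3 [
  -- iteration 1/3 --
  LT 15: heading 130 -> 145
  FD 19: (0,0) -> (-15.564,10.898) [heading=145, draw]
  -- iteration 2/3 --
  LT 15: heading 145 -> 160
  FD 19: (-15.564,10.898) -> (-33.418,17.396) [heading=160, draw]
  -- iteration 3/3 --
  LT 15: heading 160 -> 175
  FD 19: (-33.418,17.396) -> (-52.346,19.052) [heading=175, draw]
]
PD: pen down
FD 20: (-52.346,19.052) -> (-72.27,20.795) [heading=175, draw]
RT 90: heading 175 -> 85
Final: pos=(-72.27,20.795), heading=85, 4 segment(s) drawn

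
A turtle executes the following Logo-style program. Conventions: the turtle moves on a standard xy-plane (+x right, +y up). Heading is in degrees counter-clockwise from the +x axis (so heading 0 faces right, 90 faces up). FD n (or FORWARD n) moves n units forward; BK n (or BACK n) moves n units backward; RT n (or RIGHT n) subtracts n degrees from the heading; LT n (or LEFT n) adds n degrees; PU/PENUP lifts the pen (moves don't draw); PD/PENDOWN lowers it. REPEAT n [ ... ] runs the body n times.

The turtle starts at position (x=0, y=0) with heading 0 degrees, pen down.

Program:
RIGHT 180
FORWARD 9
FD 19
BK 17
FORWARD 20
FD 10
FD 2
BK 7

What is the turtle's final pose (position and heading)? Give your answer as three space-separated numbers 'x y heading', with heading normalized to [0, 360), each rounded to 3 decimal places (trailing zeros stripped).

Answer: -36 0 180

Derivation:
Executing turtle program step by step:
Start: pos=(0,0), heading=0, pen down
RT 180: heading 0 -> 180
FD 9: (0,0) -> (-9,0) [heading=180, draw]
FD 19: (-9,0) -> (-28,0) [heading=180, draw]
BK 17: (-28,0) -> (-11,0) [heading=180, draw]
FD 20: (-11,0) -> (-31,0) [heading=180, draw]
FD 10: (-31,0) -> (-41,0) [heading=180, draw]
FD 2: (-41,0) -> (-43,0) [heading=180, draw]
BK 7: (-43,0) -> (-36,0) [heading=180, draw]
Final: pos=(-36,0), heading=180, 7 segment(s) drawn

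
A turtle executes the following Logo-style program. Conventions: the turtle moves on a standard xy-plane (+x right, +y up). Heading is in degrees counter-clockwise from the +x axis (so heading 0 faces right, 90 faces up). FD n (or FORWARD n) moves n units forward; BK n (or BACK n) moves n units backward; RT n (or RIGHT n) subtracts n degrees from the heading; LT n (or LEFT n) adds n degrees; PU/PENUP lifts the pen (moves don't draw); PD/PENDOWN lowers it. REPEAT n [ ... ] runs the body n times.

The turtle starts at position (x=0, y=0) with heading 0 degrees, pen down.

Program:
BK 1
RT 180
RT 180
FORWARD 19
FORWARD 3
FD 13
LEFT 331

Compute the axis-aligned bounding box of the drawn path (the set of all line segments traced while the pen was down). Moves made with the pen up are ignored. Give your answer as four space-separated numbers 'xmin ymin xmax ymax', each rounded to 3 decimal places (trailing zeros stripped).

Executing turtle program step by step:
Start: pos=(0,0), heading=0, pen down
BK 1: (0,0) -> (-1,0) [heading=0, draw]
RT 180: heading 0 -> 180
RT 180: heading 180 -> 0
FD 19: (-1,0) -> (18,0) [heading=0, draw]
FD 3: (18,0) -> (21,0) [heading=0, draw]
FD 13: (21,0) -> (34,0) [heading=0, draw]
LT 331: heading 0 -> 331
Final: pos=(34,0), heading=331, 4 segment(s) drawn

Segment endpoints: x in {-1, 0, 18, 21, 34}, y in {0, 0, 0, 0}
xmin=-1, ymin=0, xmax=34, ymax=0

Answer: -1 0 34 0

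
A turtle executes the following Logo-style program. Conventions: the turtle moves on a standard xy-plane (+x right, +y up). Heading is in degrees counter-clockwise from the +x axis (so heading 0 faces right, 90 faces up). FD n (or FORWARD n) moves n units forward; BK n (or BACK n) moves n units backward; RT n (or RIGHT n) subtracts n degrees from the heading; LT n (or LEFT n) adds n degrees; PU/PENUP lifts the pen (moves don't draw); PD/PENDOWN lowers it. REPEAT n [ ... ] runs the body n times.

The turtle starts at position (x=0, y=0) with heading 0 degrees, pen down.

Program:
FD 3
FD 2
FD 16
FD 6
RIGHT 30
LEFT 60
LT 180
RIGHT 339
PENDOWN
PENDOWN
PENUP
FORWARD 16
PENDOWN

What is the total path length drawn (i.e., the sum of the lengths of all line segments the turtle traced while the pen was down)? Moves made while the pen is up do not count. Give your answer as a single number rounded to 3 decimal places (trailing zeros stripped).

Executing turtle program step by step:
Start: pos=(0,0), heading=0, pen down
FD 3: (0,0) -> (3,0) [heading=0, draw]
FD 2: (3,0) -> (5,0) [heading=0, draw]
FD 16: (5,0) -> (21,0) [heading=0, draw]
FD 6: (21,0) -> (27,0) [heading=0, draw]
RT 30: heading 0 -> 330
LT 60: heading 330 -> 30
LT 180: heading 30 -> 210
RT 339: heading 210 -> 231
PD: pen down
PD: pen down
PU: pen up
FD 16: (27,0) -> (16.931,-12.434) [heading=231, move]
PD: pen down
Final: pos=(16.931,-12.434), heading=231, 4 segment(s) drawn

Segment lengths:
  seg 1: (0,0) -> (3,0), length = 3
  seg 2: (3,0) -> (5,0), length = 2
  seg 3: (5,0) -> (21,0), length = 16
  seg 4: (21,0) -> (27,0), length = 6
Total = 27

Answer: 27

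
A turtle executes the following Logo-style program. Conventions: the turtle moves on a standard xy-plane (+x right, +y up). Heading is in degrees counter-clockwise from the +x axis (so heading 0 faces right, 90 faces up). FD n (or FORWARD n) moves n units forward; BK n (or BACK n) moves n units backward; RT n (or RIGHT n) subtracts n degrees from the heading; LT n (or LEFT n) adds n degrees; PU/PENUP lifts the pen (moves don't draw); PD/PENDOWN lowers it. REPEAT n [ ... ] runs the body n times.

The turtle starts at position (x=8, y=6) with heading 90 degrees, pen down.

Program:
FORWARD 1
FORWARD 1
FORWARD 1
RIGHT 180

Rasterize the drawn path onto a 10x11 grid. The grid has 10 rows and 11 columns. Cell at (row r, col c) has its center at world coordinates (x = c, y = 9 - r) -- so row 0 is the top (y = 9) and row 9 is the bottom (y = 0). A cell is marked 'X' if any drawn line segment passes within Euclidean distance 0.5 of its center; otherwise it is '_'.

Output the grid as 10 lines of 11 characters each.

Answer: ________X__
________X__
________X__
________X__
___________
___________
___________
___________
___________
___________

Derivation:
Segment 0: (8,6) -> (8,7)
Segment 1: (8,7) -> (8,8)
Segment 2: (8,8) -> (8,9)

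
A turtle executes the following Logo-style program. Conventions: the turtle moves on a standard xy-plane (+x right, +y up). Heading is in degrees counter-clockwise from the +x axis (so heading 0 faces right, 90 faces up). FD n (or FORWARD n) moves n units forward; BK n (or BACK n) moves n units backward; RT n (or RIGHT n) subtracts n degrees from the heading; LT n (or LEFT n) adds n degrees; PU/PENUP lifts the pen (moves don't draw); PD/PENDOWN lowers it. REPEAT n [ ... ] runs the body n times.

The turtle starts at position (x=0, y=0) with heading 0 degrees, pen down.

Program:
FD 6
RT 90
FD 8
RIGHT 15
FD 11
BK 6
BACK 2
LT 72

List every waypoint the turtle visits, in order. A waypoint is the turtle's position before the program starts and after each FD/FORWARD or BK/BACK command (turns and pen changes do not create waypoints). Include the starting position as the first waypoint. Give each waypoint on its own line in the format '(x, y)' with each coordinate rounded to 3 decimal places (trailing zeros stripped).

Answer: (0, 0)
(6, 0)
(6, -8)
(3.153, -18.625)
(4.706, -12.83)
(5.224, -10.898)

Derivation:
Executing turtle program step by step:
Start: pos=(0,0), heading=0, pen down
FD 6: (0,0) -> (6,0) [heading=0, draw]
RT 90: heading 0 -> 270
FD 8: (6,0) -> (6,-8) [heading=270, draw]
RT 15: heading 270 -> 255
FD 11: (6,-8) -> (3.153,-18.625) [heading=255, draw]
BK 6: (3.153,-18.625) -> (4.706,-12.83) [heading=255, draw]
BK 2: (4.706,-12.83) -> (5.224,-10.898) [heading=255, draw]
LT 72: heading 255 -> 327
Final: pos=(5.224,-10.898), heading=327, 5 segment(s) drawn
Waypoints (6 total):
(0, 0)
(6, 0)
(6, -8)
(3.153, -18.625)
(4.706, -12.83)
(5.224, -10.898)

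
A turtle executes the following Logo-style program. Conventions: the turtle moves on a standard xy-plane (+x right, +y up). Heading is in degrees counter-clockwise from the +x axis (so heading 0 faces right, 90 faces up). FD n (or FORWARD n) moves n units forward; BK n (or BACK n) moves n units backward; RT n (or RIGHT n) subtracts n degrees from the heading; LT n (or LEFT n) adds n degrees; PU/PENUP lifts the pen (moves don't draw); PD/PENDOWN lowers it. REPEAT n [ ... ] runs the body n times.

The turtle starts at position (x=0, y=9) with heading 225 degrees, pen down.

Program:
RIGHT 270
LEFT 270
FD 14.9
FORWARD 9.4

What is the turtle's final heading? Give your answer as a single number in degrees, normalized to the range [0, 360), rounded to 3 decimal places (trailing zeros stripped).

Answer: 225

Derivation:
Executing turtle program step by step:
Start: pos=(0,9), heading=225, pen down
RT 270: heading 225 -> 315
LT 270: heading 315 -> 225
FD 14.9: (0,9) -> (-10.536,-1.536) [heading=225, draw]
FD 9.4: (-10.536,-1.536) -> (-17.183,-8.183) [heading=225, draw]
Final: pos=(-17.183,-8.183), heading=225, 2 segment(s) drawn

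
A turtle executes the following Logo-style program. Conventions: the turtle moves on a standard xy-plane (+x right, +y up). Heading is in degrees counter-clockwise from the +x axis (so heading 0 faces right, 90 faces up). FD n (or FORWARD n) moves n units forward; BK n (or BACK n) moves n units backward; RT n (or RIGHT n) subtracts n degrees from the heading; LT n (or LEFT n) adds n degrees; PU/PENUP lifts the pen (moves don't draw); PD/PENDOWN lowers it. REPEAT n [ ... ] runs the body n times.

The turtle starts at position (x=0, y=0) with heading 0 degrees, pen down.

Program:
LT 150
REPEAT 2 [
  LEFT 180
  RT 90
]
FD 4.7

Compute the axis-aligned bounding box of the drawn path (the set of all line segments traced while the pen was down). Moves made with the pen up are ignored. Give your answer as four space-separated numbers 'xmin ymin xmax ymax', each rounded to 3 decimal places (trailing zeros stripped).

Answer: 0 -2.35 4.07 0

Derivation:
Executing turtle program step by step:
Start: pos=(0,0), heading=0, pen down
LT 150: heading 0 -> 150
REPEAT 2 [
  -- iteration 1/2 --
  LT 180: heading 150 -> 330
  RT 90: heading 330 -> 240
  -- iteration 2/2 --
  LT 180: heading 240 -> 60
  RT 90: heading 60 -> 330
]
FD 4.7: (0,0) -> (4.07,-2.35) [heading=330, draw]
Final: pos=(4.07,-2.35), heading=330, 1 segment(s) drawn

Segment endpoints: x in {0, 4.07}, y in {-2.35, 0}
xmin=0, ymin=-2.35, xmax=4.07, ymax=0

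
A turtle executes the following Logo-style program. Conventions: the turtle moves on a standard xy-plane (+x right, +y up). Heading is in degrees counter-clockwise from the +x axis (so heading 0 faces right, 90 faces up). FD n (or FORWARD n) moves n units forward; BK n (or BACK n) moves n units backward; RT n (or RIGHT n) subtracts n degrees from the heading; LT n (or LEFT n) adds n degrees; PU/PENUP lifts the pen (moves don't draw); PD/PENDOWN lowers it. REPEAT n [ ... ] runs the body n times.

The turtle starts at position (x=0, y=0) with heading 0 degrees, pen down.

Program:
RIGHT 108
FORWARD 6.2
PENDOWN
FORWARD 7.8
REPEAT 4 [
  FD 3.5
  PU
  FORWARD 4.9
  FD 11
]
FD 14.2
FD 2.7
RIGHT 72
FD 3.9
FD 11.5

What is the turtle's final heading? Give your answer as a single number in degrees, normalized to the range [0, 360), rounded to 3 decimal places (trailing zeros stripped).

Answer: 180

Derivation:
Executing turtle program step by step:
Start: pos=(0,0), heading=0, pen down
RT 108: heading 0 -> 252
FD 6.2: (0,0) -> (-1.916,-5.897) [heading=252, draw]
PD: pen down
FD 7.8: (-1.916,-5.897) -> (-4.326,-13.315) [heading=252, draw]
REPEAT 4 [
  -- iteration 1/4 --
  FD 3.5: (-4.326,-13.315) -> (-5.408,-16.643) [heading=252, draw]
  PU: pen up
  FD 4.9: (-5.408,-16.643) -> (-6.922,-21.304) [heading=252, move]
  FD 11: (-6.922,-21.304) -> (-10.321,-31.765) [heading=252, move]
  -- iteration 2/4 --
  FD 3.5: (-10.321,-31.765) -> (-11.403,-35.094) [heading=252, move]
  PU: pen up
  FD 4.9: (-11.403,-35.094) -> (-12.917,-39.754) [heading=252, move]
  FD 11: (-12.917,-39.754) -> (-16.316,-50.216) [heading=252, move]
  -- iteration 3/4 --
  FD 3.5: (-16.316,-50.216) -> (-17.398,-53.544) [heading=252, move]
  PU: pen up
  FD 4.9: (-17.398,-53.544) -> (-18.912,-58.205) [heading=252, move]
  FD 11: (-18.912,-58.205) -> (-22.311,-68.666) [heading=252, move]
  -- iteration 4/4 --
  FD 3.5: (-22.311,-68.666) -> (-23.393,-71.995) [heading=252, move]
  PU: pen up
  FD 4.9: (-23.393,-71.995) -> (-24.907,-76.655) [heading=252, move]
  FD 11: (-24.907,-76.655) -> (-28.306,-87.117) [heading=252, move]
]
FD 14.2: (-28.306,-87.117) -> (-32.694,-100.622) [heading=252, move]
FD 2.7: (-32.694,-100.622) -> (-33.528,-103.19) [heading=252, move]
RT 72: heading 252 -> 180
FD 3.9: (-33.528,-103.19) -> (-37.428,-103.19) [heading=180, move]
FD 11.5: (-37.428,-103.19) -> (-48.928,-103.19) [heading=180, move]
Final: pos=(-48.928,-103.19), heading=180, 3 segment(s) drawn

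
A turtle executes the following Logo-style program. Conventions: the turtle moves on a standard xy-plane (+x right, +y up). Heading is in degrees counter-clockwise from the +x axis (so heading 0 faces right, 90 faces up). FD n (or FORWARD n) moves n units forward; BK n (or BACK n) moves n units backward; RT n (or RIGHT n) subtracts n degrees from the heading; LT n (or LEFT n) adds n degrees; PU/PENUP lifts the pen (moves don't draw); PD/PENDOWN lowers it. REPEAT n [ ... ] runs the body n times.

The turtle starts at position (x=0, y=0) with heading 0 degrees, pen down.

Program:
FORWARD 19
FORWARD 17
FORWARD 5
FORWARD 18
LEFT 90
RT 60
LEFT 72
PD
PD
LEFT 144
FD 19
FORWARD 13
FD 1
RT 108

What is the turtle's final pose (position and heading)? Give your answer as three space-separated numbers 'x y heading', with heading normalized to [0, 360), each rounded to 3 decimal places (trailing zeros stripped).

Executing turtle program step by step:
Start: pos=(0,0), heading=0, pen down
FD 19: (0,0) -> (19,0) [heading=0, draw]
FD 17: (19,0) -> (36,0) [heading=0, draw]
FD 5: (36,0) -> (41,0) [heading=0, draw]
FD 18: (41,0) -> (59,0) [heading=0, draw]
LT 90: heading 0 -> 90
RT 60: heading 90 -> 30
LT 72: heading 30 -> 102
PD: pen down
PD: pen down
LT 144: heading 102 -> 246
FD 19: (59,0) -> (51.272,-17.357) [heading=246, draw]
FD 13: (51.272,-17.357) -> (45.984,-29.233) [heading=246, draw]
FD 1: (45.984,-29.233) -> (45.578,-30.147) [heading=246, draw]
RT 108: heading 246 -> 138
Final: pos=(45.578,-30.147), heading=138, 7 segment(s) drawn

Answer: 45.578 -30.147 138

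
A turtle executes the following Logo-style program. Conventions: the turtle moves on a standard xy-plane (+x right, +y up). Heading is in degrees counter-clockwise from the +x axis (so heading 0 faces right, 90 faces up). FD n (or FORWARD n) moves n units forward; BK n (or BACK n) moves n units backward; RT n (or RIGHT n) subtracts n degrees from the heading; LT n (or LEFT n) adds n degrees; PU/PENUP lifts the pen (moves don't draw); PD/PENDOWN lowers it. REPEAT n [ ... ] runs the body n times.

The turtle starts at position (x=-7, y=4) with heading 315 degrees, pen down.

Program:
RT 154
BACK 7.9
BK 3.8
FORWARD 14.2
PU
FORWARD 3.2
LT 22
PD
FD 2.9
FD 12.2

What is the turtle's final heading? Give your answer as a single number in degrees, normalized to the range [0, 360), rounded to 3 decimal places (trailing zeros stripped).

Answer: 183

Derivation:
Executing turtle program step by step:
Start: pos=(-7,4), heading=315, pen down
RT 154: heading 315 -> 161
BK 7.9: (-7,4) -> (0.47,1.428) [heading=161, draw]
BK 3.8: (0.47,1.428) -> (4.063,0.191) [heading=161, draw]
FD 14.2: (4.063,0.191) -> (-9.364,4.814) [heading=161, draw]
PU: pen up
FD 3.2: (-9.364,4.814) -> (-12.389,5.856) [heading=161, move]
LT 22: heading 161 -> 183
PD: pen down
FD 2.9: (-12.389,5.856) -> (-15.285,5.704) [heading=183, draw]
FD 12.2: (-15.285,5.704) -> (-27.469,5.065) [heading=183, draw]
Final: pos=(-27.469,5.065), heading=183, 5 segment(s) drawn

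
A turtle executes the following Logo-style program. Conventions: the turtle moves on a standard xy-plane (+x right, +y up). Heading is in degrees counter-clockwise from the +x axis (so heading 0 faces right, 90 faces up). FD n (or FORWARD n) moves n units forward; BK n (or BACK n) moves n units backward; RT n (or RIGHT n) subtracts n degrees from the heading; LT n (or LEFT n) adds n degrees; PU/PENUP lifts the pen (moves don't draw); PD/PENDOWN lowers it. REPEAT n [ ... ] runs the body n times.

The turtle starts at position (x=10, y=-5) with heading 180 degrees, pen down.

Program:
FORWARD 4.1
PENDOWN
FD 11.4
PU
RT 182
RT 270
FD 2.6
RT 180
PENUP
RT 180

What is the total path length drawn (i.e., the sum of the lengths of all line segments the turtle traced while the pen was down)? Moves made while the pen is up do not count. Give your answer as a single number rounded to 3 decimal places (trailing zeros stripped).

Executing turtle program step by step:
Start: pos=(10,-5), heading=180, pen down
FD 4.1: (10,-5) -> (5.9,-5) [heading=180, draw]
PD: pen down
FD 11.4: (5.9,-5) -> (-5.5,-5) [heading=180, draw]
PU: pen up
RT 182: heading 180 -> 358
RT 270: heading 358 -> 88
FD 2.6: (-5.5,-5) -> (-5.409,-2.402) [heading=88, move]
RT 180: heading 88 -> 268
PU: pen up
RT 180: heading 268 -> 88
Final: pos=(-5.409,-2.402), heading=88, 2 segment(s) drawn

Segment lengths:
  seg 1: (10,-5) -> (5.9,-5), length = 4.1
  seg 2: (5.9,-5) -> (-5.5,-5), length = 11.4
Total = 15.5

Answer: 15.5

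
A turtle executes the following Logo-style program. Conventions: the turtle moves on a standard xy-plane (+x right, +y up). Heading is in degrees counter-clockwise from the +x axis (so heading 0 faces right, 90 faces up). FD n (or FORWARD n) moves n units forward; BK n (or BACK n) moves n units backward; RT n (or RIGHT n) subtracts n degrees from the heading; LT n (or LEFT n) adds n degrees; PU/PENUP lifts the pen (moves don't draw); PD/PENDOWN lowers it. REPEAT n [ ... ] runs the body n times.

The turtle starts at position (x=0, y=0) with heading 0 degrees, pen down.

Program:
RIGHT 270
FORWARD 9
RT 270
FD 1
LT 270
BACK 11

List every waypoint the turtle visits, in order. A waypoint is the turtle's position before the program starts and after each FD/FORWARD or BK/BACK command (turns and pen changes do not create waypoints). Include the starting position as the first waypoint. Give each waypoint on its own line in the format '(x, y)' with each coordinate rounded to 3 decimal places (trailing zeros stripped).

Answer: (0, 0)
(0, 9)
(-1, 9)
(-1, -2)

Derivation:
Executing turtle program step by step:
Start: pos=(0,0), heading=0, pen down
RT 270: heading 0 -> 90
FD 9: (0,0) -> (0,9) [heading=90, draw]
RT 270: heading 90 -> 180
FD 1: (0,9) -> (-1,9) [heading=180, draw]
LT 270: heading 180 -> 90
BK 11: (-1,9) -> (-1,-2) [heading=90, draw]
Final: pos=(-1,-2), heading=90, 3 segment(s) drawn
Waypoints (4 total):
(0, 0)
(0, 9)
(-1, 9)
(-1, -2)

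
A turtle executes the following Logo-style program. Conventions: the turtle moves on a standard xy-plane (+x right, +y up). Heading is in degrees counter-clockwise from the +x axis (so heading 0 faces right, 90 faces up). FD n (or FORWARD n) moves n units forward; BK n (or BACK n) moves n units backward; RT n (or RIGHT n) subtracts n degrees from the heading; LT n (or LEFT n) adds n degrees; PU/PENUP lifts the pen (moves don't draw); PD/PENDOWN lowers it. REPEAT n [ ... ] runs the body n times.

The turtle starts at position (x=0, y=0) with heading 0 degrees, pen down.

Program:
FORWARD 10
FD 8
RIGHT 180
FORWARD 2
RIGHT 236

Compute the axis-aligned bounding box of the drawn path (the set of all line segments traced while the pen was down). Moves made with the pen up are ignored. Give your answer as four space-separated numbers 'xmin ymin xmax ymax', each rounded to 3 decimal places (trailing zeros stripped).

Answer: 0 0 18 0

Derivation:
Executing turtle program step by step:
Start: pos=(0,0), heading=0, pen down
FD 10: (0,0) -> (10,0) [heading=0, draw]
FD 8: (10,0) -> (18,0) [heading=0, draw]
RT 180: heading 0 -> 180
FD 2: (18,0) -> (16,0) [heading=180, draw]
RT 236: heading 180 -> 304
Final: pos=(16,0), heading=304, 3 segment(s) drawn

Segment endpoints: x in {0, 10, 16, 18}, y in {0, 0}
xmin=0, ymin=0, xmax=18, ymax=0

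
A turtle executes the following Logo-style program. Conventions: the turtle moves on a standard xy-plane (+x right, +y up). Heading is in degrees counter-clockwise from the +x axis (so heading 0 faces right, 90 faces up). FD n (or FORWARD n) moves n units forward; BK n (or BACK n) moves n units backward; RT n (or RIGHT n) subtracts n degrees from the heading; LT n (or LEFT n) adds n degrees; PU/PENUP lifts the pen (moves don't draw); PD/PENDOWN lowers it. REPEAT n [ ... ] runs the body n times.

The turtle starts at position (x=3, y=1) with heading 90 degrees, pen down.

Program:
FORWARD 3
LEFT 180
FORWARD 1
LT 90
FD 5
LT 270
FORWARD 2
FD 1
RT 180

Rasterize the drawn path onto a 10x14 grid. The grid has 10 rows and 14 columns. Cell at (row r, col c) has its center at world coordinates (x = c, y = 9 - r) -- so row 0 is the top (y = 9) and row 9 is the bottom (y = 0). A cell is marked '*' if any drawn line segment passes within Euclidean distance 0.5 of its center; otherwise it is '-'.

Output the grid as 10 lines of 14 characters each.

Answer: --------------
--------------
--------------
--------------
--------------
---*----------
---******-----
---*----*-----
---*----*-----
--------*-----

Derivation:
Segment 0: (3,1) -> (3,4)
Segment 1: (3,4) -> (3,3)
Segment 2: (3,3) -> (8,3)
Segment 3: (8,3) -> (8,1)
Segment 4: (8,1) -> (8,-0)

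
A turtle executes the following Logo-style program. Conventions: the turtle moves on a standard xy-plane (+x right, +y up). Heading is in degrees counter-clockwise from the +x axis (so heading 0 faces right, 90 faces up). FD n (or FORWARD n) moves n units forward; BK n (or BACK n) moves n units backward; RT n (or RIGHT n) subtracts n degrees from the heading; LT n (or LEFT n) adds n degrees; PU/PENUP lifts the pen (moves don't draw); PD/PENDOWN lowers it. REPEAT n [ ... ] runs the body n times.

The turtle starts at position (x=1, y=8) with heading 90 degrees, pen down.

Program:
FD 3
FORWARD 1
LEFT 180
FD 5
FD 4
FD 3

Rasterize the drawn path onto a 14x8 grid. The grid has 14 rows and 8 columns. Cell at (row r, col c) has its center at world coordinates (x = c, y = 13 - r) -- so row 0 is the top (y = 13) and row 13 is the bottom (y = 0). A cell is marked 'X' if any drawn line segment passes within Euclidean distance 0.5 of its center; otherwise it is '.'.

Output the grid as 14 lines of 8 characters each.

Segment 0: (1,8) -> (1,11)
Segment 1: (1,11) -> (1,12)
Segment 2: (1,12) -> (1,7)
Segment 3: (1,7) -> (1,3)
Segment 4: (1,3) -> (1,0)

Answer: ........
.X......
.X......
.X......
.X......
.X......
.X......
.X......
.X......
.X......
.X......
.X......
.X......
.X......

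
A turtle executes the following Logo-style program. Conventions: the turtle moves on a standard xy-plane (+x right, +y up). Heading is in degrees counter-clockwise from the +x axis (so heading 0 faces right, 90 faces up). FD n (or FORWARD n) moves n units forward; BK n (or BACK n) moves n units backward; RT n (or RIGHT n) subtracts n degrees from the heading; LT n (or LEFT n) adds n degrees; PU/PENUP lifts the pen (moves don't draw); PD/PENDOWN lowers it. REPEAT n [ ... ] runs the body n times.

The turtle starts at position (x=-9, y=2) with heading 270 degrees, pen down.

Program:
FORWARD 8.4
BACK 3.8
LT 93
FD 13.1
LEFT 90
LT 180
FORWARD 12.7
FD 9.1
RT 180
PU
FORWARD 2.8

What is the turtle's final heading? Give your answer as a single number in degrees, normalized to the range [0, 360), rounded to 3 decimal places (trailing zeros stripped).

Answer: 93

Derivation:
Executing turtle program step by step:
Start: pos=(-9,2), heading=270, pen down
FD 8.4: (-9,2) -> (-9,-6.4) [heading=270, draw]
BK 3.8: (-9,-6.4) -> (-9,-2.6) [heading=270, draw]
LT 93: heading 270 -> 3
FD 13.1: (-9,-2.6) -> (4.082,-1.914) [heading=3, draw]
LT 90: heading 3 -> 93
LT 180: heading 93 -> 273
FD 12.7: (4.082,-1.914) -> (4.747,-14.597) [heading=273, draw]
FD 9.1: (4.747,-14.597) -> (5.223,-23.685) [heading=273, draw]
RT 180: heading 273 -> 93
PU: pen up
FD 2.8: (5.223,-23.685) -> (5.076,-20.888) [heading=93, move]
Final: pos=(5.076,-20.888), heading=93, 5 segment(s) drawn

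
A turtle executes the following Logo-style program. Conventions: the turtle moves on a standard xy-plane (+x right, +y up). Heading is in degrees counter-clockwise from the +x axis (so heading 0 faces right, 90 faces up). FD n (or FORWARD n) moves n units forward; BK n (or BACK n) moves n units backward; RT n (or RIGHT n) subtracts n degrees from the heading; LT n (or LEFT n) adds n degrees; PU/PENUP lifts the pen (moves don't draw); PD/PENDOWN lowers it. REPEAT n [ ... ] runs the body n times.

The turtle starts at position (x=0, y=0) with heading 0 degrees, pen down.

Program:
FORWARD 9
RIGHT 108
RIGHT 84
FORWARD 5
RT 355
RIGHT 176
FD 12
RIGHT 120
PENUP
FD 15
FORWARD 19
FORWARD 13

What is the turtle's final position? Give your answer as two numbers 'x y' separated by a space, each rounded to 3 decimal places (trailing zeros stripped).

Executing turtle program step by step:
Start: pos=(0,0), heading=0, pen down
FD 9: (0,0) -> (9,0) [heading=0, draw]
RT 108: heading 0 -> 252
RT 84: heading 252 -> 168
FD 5: (9,0) -> (4.109,1.04) [heading=168, draw]
RT 355: heading 168 -> 173
RT 176: heading 173 -> 357
FD 12: (4.109,1.04) -> (16.093,0.412) [heading=357, draw]
RT 120: heading 357 -> 237
PU: pen up
FD 15: (16.093,0.412) -> (7.923,-12.169) [heading=237, move]
FD 19: (7.923,-12.169) -> (-2.425,-28.103) [heading=237, move]
FD 13: (-2.425,-28.103) -> (-9.505,-39.006) [heading=237, move]
Final: pos=(-9.505,-39.006), heading=237, 3 segment(s) drawn

Answer: -9.505 -39.006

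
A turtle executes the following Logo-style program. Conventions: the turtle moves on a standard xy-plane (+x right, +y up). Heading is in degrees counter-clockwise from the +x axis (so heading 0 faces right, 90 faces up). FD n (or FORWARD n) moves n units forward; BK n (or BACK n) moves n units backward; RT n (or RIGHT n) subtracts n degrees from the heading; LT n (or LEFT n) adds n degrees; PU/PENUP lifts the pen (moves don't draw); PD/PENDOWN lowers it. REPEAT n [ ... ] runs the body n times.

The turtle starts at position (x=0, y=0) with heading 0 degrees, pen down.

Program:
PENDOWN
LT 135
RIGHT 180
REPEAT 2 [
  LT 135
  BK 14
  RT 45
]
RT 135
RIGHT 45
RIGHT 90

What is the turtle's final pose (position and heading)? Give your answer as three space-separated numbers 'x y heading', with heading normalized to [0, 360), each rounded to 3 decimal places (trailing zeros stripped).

Executing turtle program step by step:
Start: pos=(0,0), heading=0, pen down
PD: pen down
LT 135: heading 0 -> 135
RT 180: heading 135 -> 315
REPEAT 2 [
  -- iteration 1/2 --
  LT 135: heading 315 -> 90
  BK 14: (0,0) -> (0,-14) [heading=90, draw]
  RT 45: heading 90 -> 45
  -- iteration 2/2 --
  LT 135: heading 45 -> 180
  BK 14: (0,-14) -> (14,-14) [heading=180, draw]
  RT 45: heading 180 -> 135
]
RT 135: heading 135 -> 0
RT 45: heading 0 -> 315
RT 90: heading 315 -> 225
Final: pos=(14,-14), heading=225, 2 segment(s) drawn

Answer: 14 -14 225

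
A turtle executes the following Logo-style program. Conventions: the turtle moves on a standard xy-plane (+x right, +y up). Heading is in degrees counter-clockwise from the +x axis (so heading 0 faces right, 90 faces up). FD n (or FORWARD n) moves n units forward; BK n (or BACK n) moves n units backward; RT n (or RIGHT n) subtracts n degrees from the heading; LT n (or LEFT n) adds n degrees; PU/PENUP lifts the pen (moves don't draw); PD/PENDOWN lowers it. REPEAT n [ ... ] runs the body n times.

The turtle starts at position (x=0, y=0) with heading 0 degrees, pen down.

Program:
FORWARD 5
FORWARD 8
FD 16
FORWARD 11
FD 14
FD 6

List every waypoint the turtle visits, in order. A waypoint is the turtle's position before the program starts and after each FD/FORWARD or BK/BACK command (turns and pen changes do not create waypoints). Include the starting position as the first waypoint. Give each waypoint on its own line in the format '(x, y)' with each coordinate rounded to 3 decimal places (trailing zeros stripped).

Answer: (0, 0)
(5, 0)
(13, 0)
(29, 0)
(40, 0)
(54, 0)
(60, 0)

Derivation:
Executing turtle program step by step:
Start: pos=(0,0), heading=0, pen down
FD 5: (0,0) -> (5,0) [heading=0, draw]
FD 8: (5,0) -> (13,0) [heading=0, draw]
FD 16: (13,0) -> (29,0) [heading=0, draw]
FD 11: (29,0) -> (40,0) [heading=0, draw]
FD 14: (40,0) -> (54,0) [heading=0, draw]
FD 6: (54,0) -> (60,0) [heading=0, draw]
Final: pos=(60,0), heading=0, 6 segment(s) drawn
Waypoints (7 total):
(0, 0)
(5, 0)
(13, 0)
(29, 0)
(40, 0)
(54, 0)
(60, 0)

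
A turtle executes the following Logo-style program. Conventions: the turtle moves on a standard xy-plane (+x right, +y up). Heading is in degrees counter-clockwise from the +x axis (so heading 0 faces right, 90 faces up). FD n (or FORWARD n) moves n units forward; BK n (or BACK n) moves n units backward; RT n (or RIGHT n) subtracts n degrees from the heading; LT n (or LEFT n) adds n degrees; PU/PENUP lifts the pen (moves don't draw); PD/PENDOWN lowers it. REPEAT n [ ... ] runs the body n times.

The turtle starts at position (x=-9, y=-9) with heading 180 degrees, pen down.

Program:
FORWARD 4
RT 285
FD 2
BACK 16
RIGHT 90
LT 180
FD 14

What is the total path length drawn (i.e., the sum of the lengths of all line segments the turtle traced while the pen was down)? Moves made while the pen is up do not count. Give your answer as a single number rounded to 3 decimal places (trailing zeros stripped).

Answer: 36

Derivation:
Executing turtle program step by step:
Start: pos=(-9,-9), heading=180, pen down
FD 4: (-9,-9) -> (-13,-9) [heading=180, draw]
RT 285: heading 180 -> 255
FD 2: (-13,-9) -> (-13.518,-10.932) [heading=255, draw]
BK 16: (-13.518,-10.932) -> (-9.377,4.523) [heading=255, draw]
RT 90: heading 255 -> 165
LT 180: heading 165 -> 345
FD 14: (-9.377,4.523) -> (4.146,0.899) [heading=345, draw]
Final: pos=(4.146,0.899), heading=345, 4 segment(s) drawn

Segment lengths:
  seg 1: (-9,-9) -> (-13,-9), length = 4
  seg 2: (-13,-9) -> (-13.518,-10.932), length = 2
  seg 3: (-13.518,-10.932) -> (-9.377,4.523), length = 16
  seg 4: (-9.377,4.523) -> (4.146,0.899), length = 14
Total = 36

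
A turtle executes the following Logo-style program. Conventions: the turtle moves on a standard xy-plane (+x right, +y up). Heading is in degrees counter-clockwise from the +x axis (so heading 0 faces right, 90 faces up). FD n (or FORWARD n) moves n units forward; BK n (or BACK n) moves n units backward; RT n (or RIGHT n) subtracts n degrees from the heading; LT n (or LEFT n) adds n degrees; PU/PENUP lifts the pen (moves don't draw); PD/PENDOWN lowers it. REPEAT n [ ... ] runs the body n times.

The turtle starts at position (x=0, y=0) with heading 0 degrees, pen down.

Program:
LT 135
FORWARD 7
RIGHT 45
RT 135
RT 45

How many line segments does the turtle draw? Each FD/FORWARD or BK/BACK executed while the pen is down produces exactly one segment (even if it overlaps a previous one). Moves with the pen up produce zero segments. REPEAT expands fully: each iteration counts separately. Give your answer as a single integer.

Executing turtle program step by step:
Start: pos=(0,0), heading=0, pen down
LT 135: heading 0 -> 135
FD 7: (0,0) -> (-4.95,4.95) [heading=135, draw]
RT 45: heading 135 -> 90
RT 135: heading 90 -> 315
RT 45: heading 315 -> 270
Final: pos=(-4.95,4.95), heading=270, 1 segment(s) drawn
Segments drawn: 1

Answer: 1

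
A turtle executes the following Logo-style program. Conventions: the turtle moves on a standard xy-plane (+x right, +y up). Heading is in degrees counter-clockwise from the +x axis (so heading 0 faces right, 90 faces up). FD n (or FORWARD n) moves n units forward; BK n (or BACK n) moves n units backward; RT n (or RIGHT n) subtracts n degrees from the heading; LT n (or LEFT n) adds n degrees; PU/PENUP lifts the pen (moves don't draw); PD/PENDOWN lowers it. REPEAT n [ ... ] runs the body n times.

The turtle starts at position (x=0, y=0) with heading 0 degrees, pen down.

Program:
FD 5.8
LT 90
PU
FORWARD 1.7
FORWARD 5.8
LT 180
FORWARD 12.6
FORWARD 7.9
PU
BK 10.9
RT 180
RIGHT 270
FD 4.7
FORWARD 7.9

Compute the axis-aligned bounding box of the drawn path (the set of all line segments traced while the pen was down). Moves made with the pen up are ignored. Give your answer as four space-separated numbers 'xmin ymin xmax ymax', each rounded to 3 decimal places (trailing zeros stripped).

Executing turtle program step by step:
Start: pos=(0,0), heading=0, pen down
FD 5.8: (0,0) -> (5.8,0) [heading=0, draw]
LT 90: heading 0 -> 90
PU: pen up
FD 1.7: (5.8,0) -> (5.8,1.7) [heading=90, move]
FD 5.8: (5.8,1.7) -> (5.8,7.5) [heading=90, move]
LT 180: heading 90 -> 270
FD 12.6: (5.8,7.5) -> (5.8,-5.1) [heading=270, move]
FD 7.9: (5.8,-5.1) -> (5.8,-13) [heading=270, move]
PU: pen up
BK 10.9: (5.8,-13) -> (5.8,-2.1) [heading=270, move]
RT 180: heading 270 -> 90
RT 270: heading 90 -> 180
FD 4.7: (5.8,-2.1) -> (1.1,-2.1) [heading=180, move]
FD 7.9: (1.1,-2.1) -> (-6.8,-2.1) [heading=180, move]
Final: pos=(-6.8,-2.1), heading=180, 1 segment(s) drawn

Segment endpoints: x in {0, 5.8}, y in {0}
xmin=0, ymin=0, xmax=5.8, ymax=0

Answer: 0 0 5.8 0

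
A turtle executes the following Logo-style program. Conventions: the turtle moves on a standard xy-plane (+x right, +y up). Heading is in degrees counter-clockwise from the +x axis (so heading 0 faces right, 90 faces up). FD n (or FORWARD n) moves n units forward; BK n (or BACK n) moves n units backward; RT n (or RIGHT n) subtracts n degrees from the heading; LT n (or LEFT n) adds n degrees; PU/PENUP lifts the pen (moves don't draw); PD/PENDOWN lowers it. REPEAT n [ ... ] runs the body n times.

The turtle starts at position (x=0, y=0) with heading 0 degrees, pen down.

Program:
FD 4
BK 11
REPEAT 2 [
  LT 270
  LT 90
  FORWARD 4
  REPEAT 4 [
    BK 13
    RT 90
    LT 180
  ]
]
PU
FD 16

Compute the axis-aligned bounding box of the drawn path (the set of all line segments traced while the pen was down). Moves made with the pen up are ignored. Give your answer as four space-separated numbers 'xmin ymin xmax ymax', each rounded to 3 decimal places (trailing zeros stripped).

Executing turtle program step by step:
Start: pos=(0,0), heading=0, pen down
FD 4: (0,0) -> (4,0) [heading=0, draw]
BK 11: (4,0) -> (-7,0) [heading=0, draw]
REPEAT 2 [
  -- iteration 1/2 --
  LT 270: heading 0 -> 270
  LT 90: heading 270 -> 0
  FD 4: (-7,0) -> (-3,0) [heading=0, draw]
  REPEAT 4 [
    -- iteration 1/4 --
    BK 13: (-3,0) -> (-16,0) [heading=0, draw]
    RT 90: heading 0 -> 270
    LT 180: heading 270 -> 90
    -- iteration 2/4 --
    BK 13: (-16,0) -> (-16,-13) [heading=90, draw]
    RT 90: heading 90 -> 0
    LT 180: heading 0 -> 180
    -- iteration 3/4 --
    BK 13: (-16,-13) -> (-3,-13) [heading=180, draw]
    RT 90: heading 180 -> 90
    LT 180: heading 90 -> 270
    -- iteration 4/4 --
    BK 13: (-3,-13) -> (-3,0) [heading=270, draw]
    RT 90: heading 270 -> 180
    LT 180: heading 180 -> 0
  ]
  -- iteration 2/2 --
  LT 270: heading 0 -> 270
  LT 90: heading 270 -> 0
  FD 4: (-3,0) -> (1,0) [heading=0, draw]
  REPEAT 4 [
    -- iteration 1/4 --
    BK 13: (1,0) -> (-12,0) [heading=0, draw]
    RT 90: heading 0 -> 270
    LT 180: heading 270 -> 90
    -- iteration 2/4 --
    BK 13: (-12,0) -> (-12,-13) [heading=90, draw]
    RT 90: heading 90 -> 0
    LT 180: heading 0 -> 180
    -- iteration 3/4 --
    BK 13: (-12,-13) -> (1,-13) [heading=180, draw]
    RT 90: heading 180 -> 90
    LT 180: heading 90 -> 270
    -- iteration 4/4 --
    BK 13: (1,-13) -> (1,0) [heading=270, draw]
    RT 90: heading 270 -> 180
    LT 180: heading 180 -> 0
  ]
]
PU: pen up
FD 16: (1,0) -> (17,0) [heading=0, move]
Final: pos=(17,0), heading=0, 12 segment(s) drawn

Segment endpoints: x in {-16, -16, -12, -12, -7, -3, -3, -3, 0, 1, 1, 1, 4}, y in {-13, -13, -13, -13, 0, 0, 0, 0, 0, 0, 0}
xmin=-16, ymin=-13, xmax=4, ymax=0

Answer: -16 -13 4 0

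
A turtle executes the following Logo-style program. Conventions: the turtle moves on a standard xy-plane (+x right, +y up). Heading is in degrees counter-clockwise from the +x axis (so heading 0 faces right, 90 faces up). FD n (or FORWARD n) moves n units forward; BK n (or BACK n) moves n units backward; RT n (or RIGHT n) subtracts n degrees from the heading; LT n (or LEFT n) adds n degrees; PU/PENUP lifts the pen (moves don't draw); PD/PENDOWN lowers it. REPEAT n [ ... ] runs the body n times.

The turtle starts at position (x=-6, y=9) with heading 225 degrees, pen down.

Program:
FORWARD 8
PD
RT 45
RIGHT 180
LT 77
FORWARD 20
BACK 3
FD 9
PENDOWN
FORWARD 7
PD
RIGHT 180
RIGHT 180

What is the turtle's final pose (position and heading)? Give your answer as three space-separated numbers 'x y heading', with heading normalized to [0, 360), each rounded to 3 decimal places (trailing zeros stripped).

Answer: -4.233 35.497 77

Derivation:
Executing turtle program step by step:
Start: pos=(-6,9), heading=225, pen down
FD 8: (-6,9) -> (-11.657,3.343) [heading=225, draw]
PD: pen down
RT 45: heading 225 -> 180
RT 180: heading 180 -> 0
LT 77: heading 0 -> 77
FD 20: (-11.657,3.343) -> (-7.158,22.831) [heading=77, draw]
BK 3: (-7.158,22.831) -> (-7.833,19.907) [heading=77, draw]
FD 9: (-7.833,19.907) -> (-5.808,28.677) [heading=77, draw]
PD: pen down
FD 7: (-5.808,28.677) -> (-4.233,35.497) [heading=77, draw]
PD: pen down
RT 180: heading 77 -> 257
RT 180: heading 257 -> 77
Final: pos=(-4.233,35.497), heading=77, 5 segment(s) drawn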